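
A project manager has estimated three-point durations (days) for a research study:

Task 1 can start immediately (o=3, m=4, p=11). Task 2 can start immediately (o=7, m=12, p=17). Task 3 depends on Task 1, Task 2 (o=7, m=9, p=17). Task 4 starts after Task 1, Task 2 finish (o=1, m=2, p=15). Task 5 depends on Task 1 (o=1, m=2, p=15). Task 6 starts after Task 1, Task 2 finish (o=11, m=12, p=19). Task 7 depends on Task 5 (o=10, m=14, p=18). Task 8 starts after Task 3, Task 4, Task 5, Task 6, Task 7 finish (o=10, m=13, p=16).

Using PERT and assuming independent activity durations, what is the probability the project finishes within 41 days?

te_Task 1 = (3 + 4·4 + 11)/6 = 30/6 = 5; σ²_Task 1 = ((11−3)/6)² = 1.778
te_Task 2 = (7 + 4·12 + 17)/6 = 72/6 = 12; σ²_Task 2 = ((17−7)/6)² = 2.778
te_Task 3 = (7 + 4·9 + 17)/6 = 60/6 = 10; σ²_Task 3 = ((17−7)/6)² = 2.778
te_Task 4 = (1 + 4·2 + 15)/6 = 24/6 = 4; σ²_Task 4 = ((15−1)/6)² = 5.444
te_Task 5 = (1 + 4·2 + 15)/6 = 24/6 = 4; σ²_Task 5 = ((15−1)/6)² = 5.444
te_Task 6 = (11 + 4·12 + 19)/6 = 78/6 = 13; σ²_Task 6 = ((19−11)/6)² = 1.778
te_Task 7 = (10 + 4·14 + 18)/6 = 84/6 = 14; σ²_Task 7 = ((18−10)/6)² = 1.778
te_Task 8 = (10 + 4·13 + 16)/6 = 78/6 = 13; σ²_Task 8 = ((16−10)/6)² = 1.000

Forward pass:
ES_Task 1 = 0; EF_Task 1 = 5
ES_Task 2 = 0; EF_Task 2 = 12
ES_Task 3 = max(EF_Task 1=5, EF_Task 2=12) = 12; EF_Task 3 = 12+10 = 22
ES_Task 4 = max(EF_Task 1=5, EF_Task 2=12) = 12; EF_Task 4 = 12+4 = 16
ES_Task 5 = 5; EF_Task 5 = 5+4 = 9
ES_Task 6 = max(EF_Task 1=5, EF_Task 2=12) = 12; EF_Task 6 = 12+13 = 25
ES_Task 7 = 9; EF_Task 7 = 9+14 = 23
ES_Task 8 = max(EF_Task 3=22, EF_Task 4=16, EF_Task 5=9, EF_Task 6=25, EF_Task 7=23) = 25; EF_Task 8 = 25+13 = 38
Expected project duration μ = 38 days. Critical path: Task 2 → Task 6 → Task 8.

Variance along critical path = 2.778 + 1.778 + 1.000 = 5.556; σ = √5.556 = 2.357 days.
Z = (41 − 38) / 2.357 = 1.273
P(T ≤ 41) = Φ(1.273) ≈ 0.898

0.898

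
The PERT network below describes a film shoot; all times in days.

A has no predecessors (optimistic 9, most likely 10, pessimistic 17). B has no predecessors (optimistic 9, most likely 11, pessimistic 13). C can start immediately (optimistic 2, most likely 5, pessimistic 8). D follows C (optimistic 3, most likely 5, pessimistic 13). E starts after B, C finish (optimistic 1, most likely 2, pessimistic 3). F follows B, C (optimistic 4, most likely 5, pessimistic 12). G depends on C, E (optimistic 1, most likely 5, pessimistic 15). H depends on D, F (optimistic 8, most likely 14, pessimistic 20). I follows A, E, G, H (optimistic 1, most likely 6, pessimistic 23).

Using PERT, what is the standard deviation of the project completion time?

4.43 days

te_A = (9 + 4·10 + 17)/6 = 66/6 = 11; σ²_A = ((17−9)/6)² = 1.778
te_B = (9 + 4·11 + 13)/6 = 66/6 = 11; σ²_B = ((13−9)/6)² = 0.444
te_C = (2 + 4·5 + 8)/6 = 30/6 = 5; σ²_C = ((8−2)/6)² = 1.000
te_D = (3 + 4·5 + 13)/6 = 36/6 = 6; σ²_D = ((13−3)/6)² = 2.778
te_E = (1 + 4·2 + 3)/6 = 12/6 = 2; σ²_E = ((3−1)/6)² = 0.111
te_F = (4 + 4·5 + 12)/6 = 36/6 = 6; σ²_F = ((12−4)/6)² = 1.778
te_G = (1 + 4·5 + 15)/6 = 36/6 = 6; σ²_G = ((15−1)/6)² = 5.444
te_H = (8 + 4·14 + 20)/6 = 84/6 = 14; σ²_H = ((20−8)/6)² = 4.000
te_I = (1 + 4·6 + 23)/6 = 48/6 = 8; σ²_I = ((23−1)/6)² = 13.444

Forward pass:
ES_A = 0; EF_A = 11
ES_B = 0; EF_B = 11
ES_C = 0; EF_C = 5
ES_D = 5; EF_D = 5+6 = 11
ES_E = max(EF_B=11, EF_C=5) = 11; EF_E = 11+2 = 13
ES_F = max(EF_B=11, EF_C=5) = 11; EF_F = 11+6 = 17
ES_G = max(EF_C=5, EF_E=13) = 13; EF_G = 13+6 = 19
ES_H = max(EF_D=11, EF_F=17) = 17; EF_H = 17+14 = 31
ES_I = max(EF_A=11, EF_E=13, EF_G=19, EF_H=31) = 31; EF_I = 31+8 = 39
Expected project duration μ = 39 days. Critical path: B → F → H → I.

Variance along critical path = 0.444 + 1.778 + 4.000 + 13.444 = 19.667
σ = √19.667 = 4.435 days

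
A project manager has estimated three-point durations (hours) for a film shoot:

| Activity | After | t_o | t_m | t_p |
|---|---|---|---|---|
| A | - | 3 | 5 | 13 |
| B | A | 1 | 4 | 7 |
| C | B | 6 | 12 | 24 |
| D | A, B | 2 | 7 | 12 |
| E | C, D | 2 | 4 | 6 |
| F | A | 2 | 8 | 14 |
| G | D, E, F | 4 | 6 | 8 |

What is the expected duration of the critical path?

te_A = (3 + 4·5 + 13)/6 = 36/6 = 6
te_B = (1 + 4·4 + 7)/6 = 24/6 = 4
te_C = (6 + 4·12 + 24)/6 = 78/6 = 13
te_D = (2 + 4·7 + 12)/6 = 42/6 = 7
te_E = (2 + 4·4 + 6)/6 = 24/6 = 4
te_F = (2 + 4·8 + 14)/6 = 48/6 = 8
te_G = (4 + 4·6 + 8)/6 = 36/6 = 6

Forward pass:
ES_A = 0; EF_A = 6
ES_B = 6; EF_B = 6+4 = 10
ES_C = 10; EF_C = 10+13 = 23
ES_D = max(EF_A=6, EF_B=10) = 10; EF_D = 10+7 = 17
ES_E = max(EF_C=23, EF_D=17) = 23; EF_E = 23+4 = 27
ES_F = 6; EF_F = 6+8 = 14
ES_G = max(EF_D=17, EF_E=27, EF_F=14) = 27; EF_G = 27+6 = 33
Expected project duration μ = 33 hours. Critical path: A → B → C → E → G.

33 hours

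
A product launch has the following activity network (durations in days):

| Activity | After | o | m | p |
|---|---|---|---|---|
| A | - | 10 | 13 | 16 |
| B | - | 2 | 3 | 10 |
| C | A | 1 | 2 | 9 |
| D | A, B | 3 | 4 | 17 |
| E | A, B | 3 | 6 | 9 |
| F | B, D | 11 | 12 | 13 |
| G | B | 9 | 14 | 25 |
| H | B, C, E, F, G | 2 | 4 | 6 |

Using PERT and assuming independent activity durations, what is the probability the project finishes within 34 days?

0.353

te_A = (10 + 4·13 + 16)/6 = 78/6 = 13; σ²_A = ((16−10)/6)² = 1.000
te_B = (2 + 4·3 + 10)/6 = 24/6 = 4; σ²_B = ((10−2)/6)² = 1.778
te_C = (1 + 4·2 + 9)/6 = 18/6 = 3; σ²_C = ((9−1)/6)² = 1.778
te_D = (3 + 4·4 + 17)/6 = 36/6 = 6; σ²_D = ((17−3)/6)² = 5.444
te_E = (3 + 4·6 + 9)/6 = 36/6 = 6; σ²_E = ((9−3)/6)² = 1.000
te_F = (11 + 4·12 + 13)/6 = 72/6 = 12; σ²_F = ((13−11)/6)² = 0.111
te_G = (9 + 4·14 + 25)/6 = 90/6 = 15; σ²_G = ((25−9)/6)² = 7.111
te_H = (2 + 4·4 + 6)/6 = 24/6 = 4; σ²_H = ((6−2)/6)² = 0.444

Forward pass:
ES_A = 0; EF_A = 13
ES_B = 0; EF_B = 4
ES_C = 13; EF_C = 13+3 = 16
ES_D = max(EF_A=13, EF_B=4) = 13; EF_D = 13+6 = 19
ES_E = max(EF_A=13, EF_B=4) = 13; EF_E = 13+6 = 19
ES_F = max(EF_B=4, EF_D=19) = 19; EF_F = 19+12 = 31
ES_G = 4; EF_G = 4+15 = 19
ES_H = max(EF_B=4, EF_C=16, EF_E=19, EF_F=31, EF_G=19) = 31; EF_H = 31+4 = 35
Expected project duration μ = 35 days. Critical path: A → D → F → H.

Variance along critical path = 1.000 + 5.444 + 0.111 + 0.444 = 7.000; σ = √7.000 = 2.646 days.
Z = (34 − 35) / 2.646 = -0.378
P(T ≤ 34) = Φ(-0.378) ≈ 0.353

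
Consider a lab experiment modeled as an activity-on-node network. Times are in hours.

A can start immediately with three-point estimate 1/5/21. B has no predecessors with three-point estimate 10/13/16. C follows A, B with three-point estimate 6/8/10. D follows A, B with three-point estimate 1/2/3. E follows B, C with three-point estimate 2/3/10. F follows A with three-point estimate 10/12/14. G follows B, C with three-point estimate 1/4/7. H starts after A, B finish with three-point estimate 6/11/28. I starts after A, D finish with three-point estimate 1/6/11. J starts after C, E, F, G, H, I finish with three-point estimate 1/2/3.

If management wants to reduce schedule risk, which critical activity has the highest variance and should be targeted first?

te_A = (1 + 4·5 + 21)/6 = 42/6 = 7; σ²_A = ((21−1)/6)² = 11.111
te_B = (10 + 4·13 + 16)/6 = 78/6 = 13; σ²_B = ((16−10)/6)² = 1.000
te_C = (6 + 4·8 + 10)/6 = 48/6 = 8; σ²_C = ((10−6)/6)² = 0.444
te_D = (1 + 4·2 + 3)/6 = 12/6 = 2; σ²_D = ((3−1)/6)² = 0.111
te_E = (2 + 4·3 + 10)/6 = 24/6 = 4; σ²_E = ((10−2)/6)² = 1.778
te_F = (10 + 4·12 + 14)/6 = 72/6 = 12; σ²_F = ((14−10)/6)² = 0.444
te_G = (1 + 4·4 + 7)/6 = 24/6 = 4; σ²_G = ((7−1)/6)² = 1.000
te_H = (6 + 4·11 + 28)/6 = 78/6 = 13; σ²_H = ((28−6)/6)² = 13.444
te_I = (1 + 4·6 + 11)/6 = 36/6 = 6; σ²_I = ((11−1)/6)² = 2.778
te_J = (1 + 4·2 + 3)/6 = 12/6 = 2; σ²_J = ((3−1)/6)² = 0.111

Forward pass:
ES_A = 0; EF_A = 7
ES_B = 0; EF_B = 13
ES_C = max(EF_A=7, EF_B=13) = 13; EF_C = 13+8 = 21
ES_D = max(EF_A=7, EF_B=13) = 13; EF_D = 13+2 = 15
ES_E = max(EF_B=13, EF_C=21) = 21; EF_E = 21+4 = 25
ES_F = 7; EF_F = 7+12 = 19
ES_G = max(EF_B=13, EF_C=21) = 21; EF_G = 21+4 = 25
ES_H = max(EF_A=7, EF_B=13) = 13; EF_H = 13+13 = 26
ES_I = max(EF_A=7, EF_D=15) = 15; EF_I = 15+6 = 21
ES_J = max(EF_C=21, EF_E=25, EF_F=19, EF_G=25, EF_H=26, EF_I=21) = 26; EF_J = 26+2 = 28
Expected project duration μ = 28 hours. Critical path: B → H → J.

Variances on critical path: σ²_B=1.000, σ²_H=13.444, σ²_J=0.111.
Largest is σ²_H = 13.444.

H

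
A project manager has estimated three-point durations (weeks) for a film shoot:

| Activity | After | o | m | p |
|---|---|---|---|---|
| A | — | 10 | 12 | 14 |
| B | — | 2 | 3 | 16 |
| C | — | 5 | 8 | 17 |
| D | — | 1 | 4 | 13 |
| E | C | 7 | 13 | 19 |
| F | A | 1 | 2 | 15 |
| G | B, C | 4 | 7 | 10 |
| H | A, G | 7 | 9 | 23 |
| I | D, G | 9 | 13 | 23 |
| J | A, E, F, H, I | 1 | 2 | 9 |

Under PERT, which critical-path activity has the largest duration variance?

I

te_A = (10 + 4·12 + 14)/6 = 72/6 = 12; σ²_A = ((14−10)/6)² = 0.444
te_B = (2 + 4·3 + 16)/6 = 30/6 = 5; σ²_B = ((16−2)/6)² = 5.444
te_C = (5 + 4·8 + 17)/6 = 54/6 = 9; σ²_C = ((17−5)/6)² = 4.000
te_D = (1 + 4·4 + 13)/6 = 30/6 = 5; σ²_D = ((13−1)/6)² = 4.000
te_E = (7 + 4·13 + 19)/6 = 78/6 = 13; σ²_E = ((19−7)/6)² = 4.000
te_F = (1 + 4·2 + 15)/6 = 24/6 = 4; σ²_F = ((15−1)/6)² = 5.444
te_G = (4 + 4·7 + 10)/6 = 42/6 = 7; σ²_G = ((10−4)/6)² = 1.000
te_H = (7 + 4·9 + 23)/6 = 66/6 = 11; σ²_H = ((23−7)/6)² = 7.111
te_I = (9 + 4·13 + 23)/6 = 84/6 = 14; σ²_I = ((23−9)/6)² = 5.444
te_J = (1 + 4·2 + 9)/6 = 18/6 = 3; σ²_J = ((9−1)/6)² = 1.778

Forward pass:
ES_A = 0; EF_A = 12
ES_B = 0; EF_B = 5
ES_C = 0; EF_C = 9
ES_D = 0; EF_D = 5
ES_E = 9; EF_E = 9+13 = 22
ES_F = 12; EF_F = 12+4 = 16
ES_G = max(EF_B=5, EF_C=9) = 9; EF_G = 9+7 = 16
ES_H = max(EF_A=12, EF_G=16) = 16; EF_H = 16+11 = 27
ES_I = max(EF_D=5, EF_G=16) = 16; EF_I = 16+14 = 30
ES_J = max(EF_A=12, EF_E=22, EF_F=16, EF_H=27, EF_I=30) = 30; EF_J = 30+3 = 33
Expected project duration μ = 33 weeks. Critical path: C → G → I → J.

Variances on critical path: σ²_C=4.000, σ²_G=1.000, σ²_I=5.444, σ²_J=1.778.
Largest is σ²_I = 5.444.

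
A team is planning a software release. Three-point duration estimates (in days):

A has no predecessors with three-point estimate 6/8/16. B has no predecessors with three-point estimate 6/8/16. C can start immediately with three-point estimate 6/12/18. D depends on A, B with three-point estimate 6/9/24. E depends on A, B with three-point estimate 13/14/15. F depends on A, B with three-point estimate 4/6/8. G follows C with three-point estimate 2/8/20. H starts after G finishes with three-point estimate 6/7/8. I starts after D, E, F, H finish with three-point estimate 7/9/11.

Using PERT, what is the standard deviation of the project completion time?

te_A = (6 + 4·8 + 16)/6 = 54/6 = 9; σ²_A = ((16−6)/6)² = 2.778
te_B = (6 + 4·8 + 16)/6 = 54/6 = 9; σ²_B = ((16−6)/6)² = 2.778
te_C = (6 + 4·12 + 18)/6 = 72/6 = 12; σ²_C = ((18−6)/6)² = 4.000
te_D = (6 + 4·9 + 24)/6 = 66/6 = 11; σ²_D = ((24−6)/6)² = 9.000
te_E = (13 + 4·14 + 15)/6 = 84/6 = 14; σ²_E = ((15−13)/6)² = 0.111
te_F = (4 + 4·6 + 8)/6 = 36/6 = 6; σ²_F = ((8−4)/6)² = 0.444
te_G = (2 + 4·8 + 20)/6 = 54/6 = 9; σ²_G = ((20−2)/6)² = 9.000
te_H = (6 + 4·7 + 8)/6 = 42/6 = 7; σ²_H = ((8−6)/6)² = 0.111
te_I = (7 + 4·9 + 11)/6 = 54/6 = 9; σ²_I = ((11−7)/6)² = 0.444

Forward pass:
ES_A = 0; EF_A = 9
ES_B = 0; EF_B = 9
ES_C = 0; EF_C = 12
ES_D = max(EF_A=9, EF_B=9) = 9; EF_D = 9+11 = 20
ES_E = max(EF_A=9, EF_B=9) = 9; EF_E = 9+14 = 23
ES_F = max(EF_A=9, EF_B=9) = 9; EF_F = 9+6 = 15
ES_G = 12; EF_G = 12+9 = 21
ES_H = 21; EF_H = 21+7 = 28
ES_I = max(EF_D=20, EF_E=23, EF_F=15, EF_H=28) = 28; EF_I = 28+9 = 37
Expected project duration μ = 37 days. Critical path: C → G → H → I.

Variance along critical path = 4.000 + 9.000 + 0.111 + 0.444 = 13.556
σ = √13.556 = 3.682 days

3.68 days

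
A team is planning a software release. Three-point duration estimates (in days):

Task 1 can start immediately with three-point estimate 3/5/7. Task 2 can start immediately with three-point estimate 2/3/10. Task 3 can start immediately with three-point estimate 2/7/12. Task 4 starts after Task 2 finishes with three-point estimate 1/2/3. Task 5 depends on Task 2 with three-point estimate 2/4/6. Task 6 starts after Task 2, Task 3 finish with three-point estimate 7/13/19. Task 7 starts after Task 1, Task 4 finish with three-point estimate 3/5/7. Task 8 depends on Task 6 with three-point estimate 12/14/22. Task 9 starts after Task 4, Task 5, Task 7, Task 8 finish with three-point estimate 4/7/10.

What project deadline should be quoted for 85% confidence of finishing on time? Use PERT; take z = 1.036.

te_Task 1 = (3 + 4·5 + 7)/6 = 30/6 = 5; σ²_Task 1 = ((7−3)/6)² = 0.444
te_Task 2 = (2 + 4·3 + 10)/6 = 24/6 = 4; σ²_Task 2 = ((10−2)/6)² = 1.778
te_Task 3 = (2 + 4·7 + 12)/6 = 42/6 = 7; σ²_Task 3 = ((12−2)/6)² = 2.778
te_Task 4 = (1 + 4·2 + 3)/6 = 12/6 = 2; σ²_Task 4 = ((3−1)/6)² = 0.111
te_Task 5 = (2 + 4·4 + 6)/6 = 24/6 = 4; σ²_Task 5 = ((6−2)/6)² = 0.444
te_Task 6 = (7 + 4·13 + 19)/6 = 78/6 = 13; σ²_Task 6 = ((19−7)/6)² = 4.000
te_Task 7 = (3 + 4·5 + 7)/6 = 30/6 = 5; σ²_Task 7 = ((7−3)/6)² = 0.444
te_Task 8 = (12 + 4·14 + 22)/6 = 90/6 = 15; σ²_Task 8 = ((22−12)/6)² = 2.778
te_Task 9 = (4 + 4·7 + 10)/6 = 42/6 = 7; σ²_Task 9 = ((10−4)/6)² = 1.000

Forward pass:
ES_Task 1 = 0; EF_Task 1 = 5
ES_Task 2 = 0; EF_Task 2 = 4
ES_Task 3 = 0; EF_Task 3 = 7
ES_Task 4 = 4; EF_Task 4 = 4+2 = 6
ES_Task 5 = 4; EF_Task 5 = 4+4 = 8
ES_Task 6 = max(EF_Task 2=4, EF_Task 3=7) = 7; EF_Task 6 = 7+13 = 20
ES_Task 7 = max(EF_Task 1=5, EF_Task 4=6) = 6; EF_Task 7 = 6+5 = 11
ES_Task 8 = 20; EF_Task 8 = 20+15 = 35
ES_Task 9 = max(EF_Task 4=6, EF_Task 5=8, EF_Task 7=11, EF_Task 8=35) = 35; EF_Task 9 = 35+7 = 42
Expected project duration μ = 42 days. Critical path: Task 3 → Task 6 → Task 8 → Task 9.

Variance along critical path = 2.778 + 4.000 + 2.778 + 1.000 = 10.556; σ = 3.249 days.
D = μ + z·σ = 42 + 1.036·3.249 = 45.4 days

45.4 days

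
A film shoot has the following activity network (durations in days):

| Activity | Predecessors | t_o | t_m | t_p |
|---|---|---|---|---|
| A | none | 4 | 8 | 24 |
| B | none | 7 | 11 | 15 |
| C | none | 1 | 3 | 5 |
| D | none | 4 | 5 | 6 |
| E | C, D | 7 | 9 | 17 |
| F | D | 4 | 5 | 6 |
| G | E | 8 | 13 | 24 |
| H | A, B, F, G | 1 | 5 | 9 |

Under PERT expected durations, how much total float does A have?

te_A = (4 + 4·8 + 24)/6 = 60/6 = 10
te_B = (7 + 4·11 + 15)/6 = 66/6 = 11
te_C = (1 + 4·3 + 5)/6 = 18/6 = 3
te_D = (4 + 4·5 + 6)/6 = 30/6 = 5
te_E = (7 + 4·9 + 17)/6 = 60/6 = 10
te_F = (4 + 4·5 + 6)/6 = 30/6 = 5
te_G = (8 + 4·13 + 24)/6 = 84/6 = 14
te_H = (1 + 4·5 + 9)/6 = 30/6 = 5

Forward pass:
ES_A = 0; EF_A = 10
ES_B = 0; EF_B = 11
ES_C = 0; EF_C = 3
ES_D = 0; EF_D = 5
ES_E = max(EF_C=3, EF_D=5) = 5; EF_E = 5+10 = 15
ES_F = 5; EF_F = 5+5 = 10
ES_G = 15; EF_G = 15+14 = 29
ES_H = max(EF_A=10, EF_B=11, EF_F=10, EF_G=29) = 29; EF_H = 29+5 = 34
Expected project duration μ = 34 days. Critical path: D → E → G → H.

Backward pass:
LF_H = 34; LS_H = 34−5 = 29
LF_G = LS_H = 29; LS_G = 29−14 = 15
LF_F = LS_H = 29; LS_F = 29−5 = 24
LF_E = LS_G = 15; LS_E = 15−10 = 5
LF_D = min(LS_E=5, LS_F=24) = 5; LS_D = 5−5 = 0
LF_C = LS_E = 5; LS_C = 5−3 = 2
LF_B = LS_H = 29; LS_B = 29−11 = 18
LF_A = LS_H = 29; LS_A = 29−10 = 19
Slack_A = LS_A − ES_A = 19 − 0 = 19

19 days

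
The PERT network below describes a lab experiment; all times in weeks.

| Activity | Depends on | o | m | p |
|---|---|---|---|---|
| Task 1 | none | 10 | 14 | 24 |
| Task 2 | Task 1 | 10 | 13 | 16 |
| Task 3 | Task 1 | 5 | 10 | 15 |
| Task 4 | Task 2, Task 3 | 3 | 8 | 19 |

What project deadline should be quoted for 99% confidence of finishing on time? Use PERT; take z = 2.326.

te_Task 1 = (10 + 4·14 + 24)/6 = 90/6 = 15; σ²_Task 1 = ((24−10)/6)² = 5.444
te_Task 2 = (10 + 4·13 + 16)/6 = 78/6 = 13; σ²_Task 2 = ((16−10)/6)² = 1.000
te_Task 3 = (5 + 4·10 + 15)/6 = 60/6 = 10; σ²_Task 3 = ((15−5)/6)² = 2.778
te_Task 4 = (3 + 4·8 + 19)/6 = 54/6 = 9; σ²_Task 4 = ((19−3)/6)² = 7.111

Forward pass:
ES_Task 1 = 0; EF_Task 1 = 15
ES_Task 2 = 15; EF_Task 2 = 15+13 = 28
ES_Task 3 = 15; EF_Task 3 = 15+10 = 25
ES_Task 4 = max(EF_Task 2=28, EF_Task 3=25) = 28; EF_Task 4 = 28+9 = 37
Expected project duration μ = 37 weeks. Critical path: Task 1 → Task 2 → Task 4.

Variance along critical path = 5.444 + 1.000 + 7.111 = 13.556; σ = 3.682 weeks.
D = μ + z·σ = 37 + 2.326·3.682 = 45.6 weeks

45.6 weeks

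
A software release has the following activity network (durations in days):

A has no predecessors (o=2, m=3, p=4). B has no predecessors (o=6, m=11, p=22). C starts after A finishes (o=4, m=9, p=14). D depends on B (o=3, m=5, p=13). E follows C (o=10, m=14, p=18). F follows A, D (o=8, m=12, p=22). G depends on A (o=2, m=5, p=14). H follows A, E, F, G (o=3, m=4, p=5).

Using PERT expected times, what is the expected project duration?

35 days

te_A = (2 + 4·3 + 4)/6 = 18/6 = 3
te_B = (6 + 4·11 + 22)/6 = 72/6 = 12
te_C = (4 + 4·9 + 14)/6 = 54/6 = 9
te_D = (3 + 4·5 + 13)/6 = 36/6 = 6
te_E = (10 + 4·14 + 18)/6 = 84/6 = 14
te_F = (8 + 4·12 + 22)/6 = 78/6 = 13
te_G = (2 + 4·5 + 14)/6 = 36/6 = 6
te_H = (3 + 4·4 + 5)/6 = 24/6 = 4

Forward pass:
ES_A = 0; EF_A = 3
ES_B = 0; EF_B = 12
ES_C = 3; EF_C = 3+9 = 12
ES_D = 12; EF_D = 12+6 = 18
ES_E = 12; EF_E = 12+14 = 26
ES_F = max(EF_A=3, EF_D=18) = 18; EF_F = 18+13 = 31
ES_G = 3; EF_G = 3+6 = 9
ES_H = max(EF_A=3, EF_E=26, EF_F=31, EF_G=9) = 31; EF_H = 31+4 = 35
Expected project duration μ = 35 days. Critical path: B → D → F → H.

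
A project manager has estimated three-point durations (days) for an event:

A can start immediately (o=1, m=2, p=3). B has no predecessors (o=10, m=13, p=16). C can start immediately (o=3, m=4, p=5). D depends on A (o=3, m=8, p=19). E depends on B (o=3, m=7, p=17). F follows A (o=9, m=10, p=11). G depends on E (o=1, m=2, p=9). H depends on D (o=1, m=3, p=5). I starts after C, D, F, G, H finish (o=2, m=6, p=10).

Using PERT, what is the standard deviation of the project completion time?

te_A = (1 + 4·2 + 3)/6 = 12/6 = 2; σ²_A = ((3−1)/6)² = 0.111
te_B = (10 + 4·13 + 16)/6 = 78/6 = 13; σ²_B = ((16−10)/6)² = 1.000
te_C = (3 + 4·4 + 5)/6 = 24/6 = 4; σ²_C = ((5−3)/6)² = 0.111
te_D = (3 + 4·8 + 19)/6 = 54/6 = 9; σ²_D = ((19−3)/6)² = 7.111
te_E = (3 + 4·7 + 17)/6 = 48/6 = 8; σ²_E = ((17−3)/6)² = 5.444
te_F = (9 + 4·10 + 11)/6 = 60/6 = 10; σ²_F = ((11−9)/6)² = 0.111
te_G = (1 + 4·2 + 9)/6 = 18/6 = 3; σ²_G = ((9−1)/6)² = 1.778
te_H = (1 + 4·3 + 5)/6 = 18/6 = 3; σ²_H = ((5−1)/6)² = 0.444
te_I = (2 + 4·6 + 10)/6 = 36/6 = 6; σ²_I = ((10−2)/6)² = 1.778

Forward pass:
ES_A = 0; EF_A = 2
ES_B = 0; EF_B = 13
ES_C = 0; EF_C = 4
ES_D = 2; EF_D = 2+9 = 11
ES_E = 13; EF_E = 13+8 = 21
ES_F = 2; EF_F = 2+10 = 12
ES_G = 21; EF_G = 21+3 = 24
ES_H = 11; EF_H = 11+3 = 14
ES_I = max(EF_C=4, EF_D=11, EF_F=12, EF_G=24, EF_H=14) = 24; EF_I = 24+6 = 30
Expected project duration μ = 30 days. Critical path: B → E → G → I.

Variance along critical path = 1.000 + 5.444 + 1.778 + 1.778 = 10.000
σ = √10.000 = 3.162 days

3.16 days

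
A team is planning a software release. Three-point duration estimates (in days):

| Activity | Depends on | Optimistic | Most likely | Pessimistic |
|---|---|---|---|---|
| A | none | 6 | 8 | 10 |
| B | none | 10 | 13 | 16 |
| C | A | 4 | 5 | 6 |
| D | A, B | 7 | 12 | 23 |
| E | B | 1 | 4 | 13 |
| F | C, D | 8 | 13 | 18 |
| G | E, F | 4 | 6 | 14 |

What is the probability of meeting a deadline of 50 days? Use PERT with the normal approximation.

te_A = (6 + 4·8 + 10)/6 = 48/6 = 8; σ²_A = ((10−6)/6)² = 0.444
te_B = (10 + 4·13 + 16)/6 = 78/6 = 13; σ²_B = ((16−10)/6)² = 1.000
te_C = (4 + 4·5 + 6)/6 = 30/6 = 5; σ²_C = ((6−4)/6)² = 0.111
te_D = (7 + 4·12 + 23)/6 = 78/6 = 13; σ²_D = ((23−7)/6)² = 7.111
te_E = (1 + 4·4 + 13)/6 = 30/6 = 5; σ²_E = ((13−1)/6)² = 4.000
te_F = (8 + 4·13 + 18)/6 = 78/6 = 13; σ²_F = ((18−8)/6)² = 2.778
te_G = (4 + 4·6 + 14)/6 = 42/6 = 7; σ²_G = ((14−4)/6)² = 2.778

Forward pass:
ES_A = 0; EF_A = 8
ES_B = 0; EF_B = 13
ES_C = 8; EF_C = 8+5 = 13
ES_D = max(EF_A=8, EF_B=13) = 13; EF_D = 13+13 = 26
ES_E = 13; EF_E = 13+5 = 18
ES_F = max(EF_C=13, EF_D=26) = 26; EF_F = 26+13 = 39
ES_G = max(EF_E=18, EF_F=39) = 39; EF_G = 39+7 = 46
Expected project duration μ = 46 days. Critical path: B → D → F → G.

Variance along critical path = 1.000 + 7.111 + 2.778 + 2.778 = 13.667; σ = √13.667 = 3.697 days.
Z = (50 − 46) / 3.697 = 1.082
P(T ≤ 50) = Φ(1.082) ≈ 0.860

0.860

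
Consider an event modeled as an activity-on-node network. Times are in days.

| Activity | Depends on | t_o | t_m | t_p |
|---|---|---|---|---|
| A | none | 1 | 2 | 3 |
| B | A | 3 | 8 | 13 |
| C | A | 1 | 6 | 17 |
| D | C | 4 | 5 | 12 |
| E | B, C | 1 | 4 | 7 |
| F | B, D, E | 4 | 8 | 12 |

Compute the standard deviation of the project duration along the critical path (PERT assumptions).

te_A = (1 + 4·2 + 3)/6 = 12/6 = 2; σ²_A = ((3−1)/6)² = 0.111
te_B = (3 + 4·8 + 13)/6 = 48/6 = 8; σ²_B = ((13−3)/6)² = 2.778
te_C = (1 + 4·6 + 17)/6 = 42/6 = 7; σ²_C = ((17−1)/6)² = 7.111
te_D = (4 + 4·5 + 12)/6 = 36/6 = 6; σ²_D = ((12−4)/6)² = 1.778
te_E = (1 + 4·4 + 7)/6 = 24/6 = 4; σ²_E = ((7−1)/6)² = 1.000
te_F = (4 + 4·8 + 12)/6 = 48/6 = 8; σ²_F = ((12−4)/6)² = 1.778

Forward pass:
ES_A = 0; EF_A = 2
ES_B = 2; EF_B = 2+8 = 10
ES_C = 2; EF_C = 2+7 = 9
ES_D = 9; EF_D = 9+6 = 15
ES_E = max(EF_B=10, EF_C=9) = 10; EF_E = 10+4 = 14
ES_F = max(EF_B=10, EF_D=15, EF_E=14) = 15; EF_F = 15+8 = 23
Expected project duration μ = 23 days. Critical path: A → C → D → F.

Variance along critical path = 0.111 + 7.111 + 1.778 + 1.778 = 10.778
σ = √10.778 = 3.283 days

3.28 days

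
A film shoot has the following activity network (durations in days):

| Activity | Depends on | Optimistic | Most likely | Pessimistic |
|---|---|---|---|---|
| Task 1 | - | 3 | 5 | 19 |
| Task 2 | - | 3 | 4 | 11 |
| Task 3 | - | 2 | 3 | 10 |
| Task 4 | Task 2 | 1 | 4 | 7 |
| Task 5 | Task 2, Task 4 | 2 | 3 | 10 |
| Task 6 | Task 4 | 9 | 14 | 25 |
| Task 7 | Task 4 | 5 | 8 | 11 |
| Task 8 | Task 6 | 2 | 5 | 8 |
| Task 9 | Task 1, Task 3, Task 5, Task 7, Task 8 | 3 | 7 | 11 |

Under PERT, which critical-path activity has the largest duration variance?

Task 6

te_Task 1 = (3 + 4·5 + 19)/6 = 42/6 = 7; σ²_Task 1 = ((19−3)/6)² = 7.111
te_Task 2 = (3 + 4·4 + 11)/6 = 30/6 = 5; σ²_Task 2 = ((11−3)/6)² = 1.778
te_Task 3 = (2 + 4·3 + 10)/6 = 24/6 = 4; σ²_Task 3 = ((10−2)/6)² = 1.778
te_Task 4 = (1 + 4·4 + 7)/6 = 24/6 = 4; σ²_Task 4 = ((7−1)/6)² = 1.000
te_Task 5 = (2 + 4·3 + 10)/6 = 24/6 = 4; σ²_Task 5 = ((10−2)/6)² = 1.778
te_Task 6 = (9 + 4·14 + 25)/6 = 90/6 = 15; σ²_Task 6 = ((25−9)/6)² = 7.111
te_Task 7 = (5 + 4·8 + 11)/6 = 48/6 = 8; σ²_Task 7 = ((11−5)/6)² = 1.000
te_Task 8 = (2 + 4·5 + 8)/6 = 30/6 = 5; σ²_Task 8 = ((8−2)/6)² = 1.000
te_Task 9 = (3 + 4·7 + 11)/6 = 42/6 = 7; σ²_Task 9 = ((11−3)/6)² = 1.778

Forward pass:
ES_Task 1 = 0; EF_Task 1 = 7
ES_Task 2 = 0; EF_Task 2 = 5
ES_Task 3 = 0; EF_Task 3 = 4
ES_Task 4 = 5; EF_Task 4 = 5+4 = 9
ES_Task 5 = max(EF_Task 2=5, EF_Task 4=9) = 9; EF_Task 5 = 9+4 = 13
ES_Task 6 = 9; EF_Task 6 = 9+15 = 24
ES_Task 7 = 9; EF_Task 7 = 9+8 = 17
ES_Task 8 = 24; EF_Task 8 = 24+5 = 29
ES_Task 9 = max(EF_Task 1=7, EF_Task 3=4, EF_Task 5=13, EF_Task 7=17, EF_Task 8=29) = 29; EF_Task 9 = 29+7 = 36
Expected project duration μ = 36 days. Critical path: Task 2 → Task 4 → Task 6 → Task 8 → Task 9.

Variances on critical path: σ²_Task 2=1.778, σ²_Task 4=1.000, σ²_Task 6=7.111, σ²_Task 8=1.000, σ²_Task 9=1.778.
Largest is σ²_Task 6 = 7.111.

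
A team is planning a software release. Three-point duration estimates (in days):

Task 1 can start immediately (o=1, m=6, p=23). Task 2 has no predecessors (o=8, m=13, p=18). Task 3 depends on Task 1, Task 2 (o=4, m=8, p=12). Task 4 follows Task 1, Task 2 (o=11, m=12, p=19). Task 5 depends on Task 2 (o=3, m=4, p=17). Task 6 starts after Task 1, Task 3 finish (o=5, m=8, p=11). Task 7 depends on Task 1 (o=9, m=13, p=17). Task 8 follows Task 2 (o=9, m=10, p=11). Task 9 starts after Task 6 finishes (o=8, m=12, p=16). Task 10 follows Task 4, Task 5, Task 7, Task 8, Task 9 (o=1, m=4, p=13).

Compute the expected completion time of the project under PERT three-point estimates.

46 days

te_Task 1 = (1 + 4·6 + 23)/6 = 48/6 = 8
te_Task 2 = (8 + 4·13 + 18)/6 = 78/6 = 13
te_Task 3 = (4 + 4·8 + 12)/6 = 48/6 = 8
te_Task 4 = (11 + 4·12 + 19)/6 = 78/6 = 13
te_Task 5 = (3 + 4·4 + 17)/6 = 36/6 = 6
te_Task 6 = (5 + 4·8 + 11)/6 = 48/6 = 8
te_Task 7 = (9 + 4·13 + 17)/6 = 78/6 = 13
te_Task 8 = (9 + 4·10 + 11)/6 = 60/6 = 10
te_Task 9 = (8 + 4·12 + 16)/6 = 72/6 = 12
te_Task 10 = (1 + 4·4 + 13)/6 = 30/6 = 5

Forward pass:
ES_Task 1 = 0; EF_Task 1 = 8
ES_Task 2 = 0; EF_Task 2 = 13
ES_Task 3 = max(EF_Task 1=8, EF_Task 2=13) = 13; EF_Task 3 = 13+8 = 21
ES_Task 4 = max(EF_Task 1=8, EF_Task 2=13) = 13; EF_Task 4 = 13+13 = 26
ES_Task 5 = 13; EF_Task 5 = 13+6 = 19
ES_Task 6 = max(EF_Task 1=8, EF_Task 3=21) = 21; EF_Task 6 = 21+8 = 29
ES_Task 7 = 8; EF_Task 7 = 8+13 = 21
ES_Task 8 = 13; EF_Task 8 = 13+10 = 23
ES_Task 9 = 29; EF_Task 9 = 29+12 = 41
ES_Task 10 = max(EF_Task 4=26, EF_Task 5=19, EF_Task 7=21, EF_Task 8=23, EF_Task 9=41) = 41; EF_Task 10 = 41+5 = 46
Expected project duration μ = 46 days. Critical path: Task 2 → Task 3 → Task 6 → Task 9 → Task 10.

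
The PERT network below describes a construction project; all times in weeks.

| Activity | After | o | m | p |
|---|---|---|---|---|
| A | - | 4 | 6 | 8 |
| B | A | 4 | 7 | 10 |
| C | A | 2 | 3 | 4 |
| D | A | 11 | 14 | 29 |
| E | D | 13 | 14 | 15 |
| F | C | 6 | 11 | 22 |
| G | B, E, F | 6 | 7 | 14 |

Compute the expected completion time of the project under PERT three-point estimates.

te_A = (4 + 4·6 + 8)/6 = 36/6 = 6
te_B = (4 + 4·7 + 10)/6 = 42/6 = 7
te_C = (2 + 4·3 + 4)/6 = 18/6 = 3
te_D = (11 + 4·14 + 29)/6 = 96/6 = 16
te_E = (13 + 4·14 + 15)/6 = 84/6 = 14
te_F = (6 + 4·11 + 22)/6 = 72/6 = 12
te_G = (6 + 4·7 + 14)/6 = 48/6 = 8

Forward pass:
ES_A = 0; EF_A = 6
ES_B = 6; EF_B = 6+7 = 13
ES_C = 6; EF_C = 6+3 = 9
ES_D = 6; EF_D = 6+16 = 22
ES_E = 22; EF_E = 22+14 = 36
ES_F = 9; EF_F = 9+12 = 21
ES_G = max(EF_B=13, EF_E=36, EF_F=21) = 36; EF_G = 36+8 = 44
Expected project duration μ = 44 weeks. Critical path: A → D → E → G.

44 weeks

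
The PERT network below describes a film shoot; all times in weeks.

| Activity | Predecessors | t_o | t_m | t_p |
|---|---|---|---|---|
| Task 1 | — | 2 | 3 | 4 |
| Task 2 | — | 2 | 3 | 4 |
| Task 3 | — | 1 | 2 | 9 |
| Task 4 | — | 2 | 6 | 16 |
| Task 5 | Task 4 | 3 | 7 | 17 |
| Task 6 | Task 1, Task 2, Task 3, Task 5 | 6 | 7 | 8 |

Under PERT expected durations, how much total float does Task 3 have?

12 weeks

te_Task 1 = (2 + 4·3 + 4)/6 = 18/6 = 3
te_Task 2 = (2 + 4·3 + 4)/6 = 18/6 = 3
te_Task 3 = (1 + 4·2 + 9)/6 = 18/6 = 3
te_Task 4 = (2 + 4·6 + 16)/6 = 42/6 = 7
te_Task 5 = (3 + 4·7 + 17)/6 = 48/6 = 8
te_Task 6 = (6 + 4·7 + 8)/6 = 42/6 = 7

Forward pass:
ES_Task 1 = 0; EF_Task 1 = 3
ES_Task 2 = 0; EF_Task 2 = 3
ES_Task 3 = 0; EF_Task 3 = 3
ES_Task 4 = 0; EF_Task 4 = 7
ES_Task 5 = 7; EF_Task 5 = 7+8 = 15
ES_Task 6 = max(EF_Task 1=3, EF_Task 2=3, EF_Task 3=3, EF_Task 5=15) = 15; EF_Task 6 = 15+7 = 22
Expected project duration μ = 22 weeks. Critical path: Task 4 → Task 5 → Task 6.

Backward pass:
LF_Task 6 = 22; LS_Task 6 = 22−7 = 15
LF_Task 5 = LS_Task 6 = 15; LS_Task 5 = 15−8 = 7
LF_Task 4 = LS_Task 5 = 7; LS_Task 4 = 7−7 = 0
LF_Task 3 = LS_Task 6 = 15; LS_Task 3 = 15−3 = 12
LF_Task 2 = LS_Task 6 = 15; LS_Task 2 = 15−3 = 12
LF_Task 1 = LS_Task 6 = 15; LS_Task 1 = 15−3 = 12
Slack_Task 3 = LS_Task 3 − ES_Task 3 = 12 − 0 = 12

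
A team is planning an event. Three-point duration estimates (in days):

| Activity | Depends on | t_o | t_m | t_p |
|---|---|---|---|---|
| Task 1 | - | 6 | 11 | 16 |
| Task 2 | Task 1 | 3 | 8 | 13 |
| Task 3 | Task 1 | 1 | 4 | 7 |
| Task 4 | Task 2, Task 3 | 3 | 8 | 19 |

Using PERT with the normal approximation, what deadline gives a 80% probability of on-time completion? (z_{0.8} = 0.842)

31.0 days

te_Task 1 = (6 + 4·11 + 16)/6 = 66/6 = 11; σ²_Task 1 = ((16−6)/6)² = 2.778
te_Task 2 = (3 + 4·8 + 13)/6 = 48/6 = 8; σ²_Task 2 = ((13−3)/6)² = 2.778
te_Task 3 = (1 + 4·4 + 7)/6 = 24/6 = 4; σ²_Task 3 = ((7−1)/6)² = 1.000
te_Task 4 = (3 + 4·8 + 19)/6 = 54/6 = 9; σ²_Task 4 = ((19−3)/6)² = 7.111

Forward pass:
ES_Task 1 = 0; EF_Task 1 = 11
ES_Task 2 = 11; EF_Task 2 = 11+8 = 19
ES_Task 3 = 11; EF_Task 3 = 11+4 = 15
ES_Task 4 = max(EF_Task 2=19, EF_Task 3=15) = 19; EF_Task 4 = 19+9 = 28
Expected project duration μ = 28 days. Critical path: Task 1 → Task 2 → Task 4.

Variance along critical path = 2.778 + 2.778 + 7.111 = 12.667; σ = 3.559 days.
D = μ + z·σ = 28 + 0.842·3.559 = 31.0 days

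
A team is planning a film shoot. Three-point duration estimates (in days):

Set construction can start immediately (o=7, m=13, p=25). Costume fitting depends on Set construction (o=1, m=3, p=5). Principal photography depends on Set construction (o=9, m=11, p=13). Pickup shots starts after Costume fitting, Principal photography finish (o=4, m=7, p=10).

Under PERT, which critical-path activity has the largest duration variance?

te_Set construction = (7 + 4·13 + 25)/6 = 84/6 = 14; σ²_Set construction = ((25−7)/6)² = 9.000
te_Costume fitting = (1 + 4·3 + 5)/6 = 18/6 = 3; σ²_Costume fitting = ((5−1)/6)² = 0.444
te_Principal photography = (9 + 4·11 + 13)/6 = 66/6 = 11; σ²_Principal photography = ((13−9)/6)² = 0.444
te_Pickup shots = (4 + 4·7 + 10)/6 = 42/6 = 7; σ²_Pickup shots = ((10−4)/6)² = 1.000

Forward pass:
ES_Set construction = 0; EF_Set construction = 14
ES_Costume fitting = 14; EF_Costume fitting = 14+3 = 17
ES_Principal photography = 14; EF_Principal photography = 14+11 = 25
ES_Pickup shots = max(EF_Costume fitting=17, EF_Principal photography=25) = 25; EF_Pickup shots = 25+7 = 32
Expected project duration μ = 32 days. Critical path: Set construction → Principal photography → Pickup shots.

Variances on critical path: σ²_Set construction=9.000, σ²_Principal photography=0.444, σ²_Pickup shots=1.000.
Largest is σ²_Set construction = 9.000.

Set construction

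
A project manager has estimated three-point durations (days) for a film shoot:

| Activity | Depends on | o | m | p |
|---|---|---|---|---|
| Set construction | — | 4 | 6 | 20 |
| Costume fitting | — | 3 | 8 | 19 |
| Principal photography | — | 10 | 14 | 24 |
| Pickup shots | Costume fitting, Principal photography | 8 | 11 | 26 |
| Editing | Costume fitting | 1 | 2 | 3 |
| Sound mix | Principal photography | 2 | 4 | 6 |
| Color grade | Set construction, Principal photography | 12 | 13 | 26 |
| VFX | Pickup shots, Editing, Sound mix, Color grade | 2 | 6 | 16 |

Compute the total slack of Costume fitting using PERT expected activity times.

8 days

te_Set construction = (4 + 4·6 + 20)/6 = 48/6 = 8
te_Costume fitting = (3 + 4·8 + 19)/6 = 54/6 = 9
te_Principal photography = (10 + 4·14 + 24)/6 = 90/6 = 15
te_Pickup shots = (8 + 4·11 + 26)/6 = 78/6 = 13
te_Editing = (1 + 4·2 + 3)/6 = 12/6 = 2
te_Sound mix = (2 + 4·4 + 6)/6 = 24/6 = 4
te_Color grade = (12 + 4·13 + 26)/6 = 90/6 = 15
te_VFX = (2 + 4·6 + 16)/6 = 42/6 = 7

Forward pass:
ES_Set construction = 0; EF_Set construction = 8
ES_Costume fitting = 0; EF_Costume fitting = 9
ES_Principal photography = 0; EF_Principal photography = 15
ES_Pickup shots = max(EF_Costume fitting=9, EF_Principal photography=15) = 15; EF_Pickup shots = 15+13 = 28
ES_Editing = 9; EF_Editing = 9+2 = 11
ES_Sound mix = 15; EF_Sound mix = 15+4 = 19
ES_Color grade = max(EF_Set construction=8, EF_Principal photography=15) = 15; EF_Color grade = 15+15 = 30
ES_VFX = max(EF_Pickup shots=28, EF_Editing=11, EF_Sound mix=19, EF_Color grade=30) = 30; EF_VFX = 30+7 = 37
Expected project duration μ = 37 days. Critical path: Principal photography → Color grade → VFX.

Backward pass:
LF_VFX = 37; LS_VFX = 37−7 = 30
LF_Color grade = LS_VFX = 30; LS_Color grade = 30−15 = 15
LF_Sound mix = LS_VFX = 30; LS_Sound mix = 30−4 = 26
LF_Editing = LS_VFX = 30; LS_Editing = 30−2 = 28
LF_Pickup shots = LS_VFX = 30; LS_Pickup shots = 30−13 = 17
LF_Principal photography = min(LS_Pickup shots=17, LS_Sound mix=26, LS_Color grade=15) = 15; LS_Principal photography = 15−15 = 0
LF_Costume fitting = min(LS_Pickup shots=17, LS_Editing=28) = 17; LS_Costume fitting = 17−9 = 8
LF_Set construction = LS_Color grade = 15; LS_Set construction = 15−8 = 7
Slack_Costume fitting = LS_Costume fitting − ES_Costume fitting = 8 − 0 = 8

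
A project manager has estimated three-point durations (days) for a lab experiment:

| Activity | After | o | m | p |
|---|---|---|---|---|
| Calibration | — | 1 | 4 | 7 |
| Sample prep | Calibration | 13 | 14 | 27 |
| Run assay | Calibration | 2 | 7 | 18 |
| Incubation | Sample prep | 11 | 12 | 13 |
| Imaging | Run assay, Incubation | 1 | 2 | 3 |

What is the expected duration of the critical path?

34 days

te_Calibration = (1 + 4·4 + 7)/6 = 24/6 = 4
te_Sample prep = (13 + 4·14 + 27)/6 = 96/6 = 16
te_Run assay = (2 + 4·7 + 18)/6 = 48/6 = 8
te_Incubation = (11 + 4·12 + 13)/6 = 72/6 = 12
te_Imaging = (1 + 4·2 + 3)/6 = 12/6 = 2

Forward pass:
ES_Calibration = 0; EF_Calibration = 4
ES_Sample prep = 4; EF_Sample prep = 4+16 = 20
ES_Run assay = 4; EF_Run assay = 4+8 = 12
ES_Incubation = 20; EF_Incubation = 20+12 = 32
ES_Imaging = max(EF_Run assay=12, EF_Incubation=32) = 32; EF_Imaging = 32+2 = 34
Expected project duration μ = 34 days. Critical path: Calibration → Sample prep → Incubation → Imaging.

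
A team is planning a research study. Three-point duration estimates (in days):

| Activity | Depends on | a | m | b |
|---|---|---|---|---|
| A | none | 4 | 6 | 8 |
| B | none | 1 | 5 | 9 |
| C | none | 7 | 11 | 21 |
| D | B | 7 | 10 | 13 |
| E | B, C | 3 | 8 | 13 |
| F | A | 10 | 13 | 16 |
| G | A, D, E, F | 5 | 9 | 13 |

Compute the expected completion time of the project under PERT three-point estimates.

te_A = (4 + 4·6 + 8)/6 = 36/6 = 6
te_B = (1 + 4·5 + 9)/6 = 30/6 = 5
te_C = (7 + 4·11 + 21)/6 = 72/6 = 12
te_D = (7 + 4·10 + 13)/6 = 60/6 = 10
te_E = (3 + 4·8 + 13)/6 = 48/6 = 8
te_F = (10 + 4·13 + 16)/6 = 78/6 = 13
te_G = (5 + 4·9 + 13)/6 = 54/6 = 9

Forward pass:
ES_A = 0; EF_A = 6
ES_B = 0; EF_B = 5
ES_C = 0; EF_C = 12
ES_D = 5; EF_D = 5+10 = 15
ES_E = max(EF_B=5, EF_C=12) = 12; EF_E = 12+8 = 20
ES_F = 6; EF_F = 6+13 = 19
ES_G = max(EF_A=6, EF_D=15, EF_E=20, EF_F=19) = 20; EF_G = 20+9 = 29
Expected project duration μ = 29 days. Critical path: C → E → G.

29 days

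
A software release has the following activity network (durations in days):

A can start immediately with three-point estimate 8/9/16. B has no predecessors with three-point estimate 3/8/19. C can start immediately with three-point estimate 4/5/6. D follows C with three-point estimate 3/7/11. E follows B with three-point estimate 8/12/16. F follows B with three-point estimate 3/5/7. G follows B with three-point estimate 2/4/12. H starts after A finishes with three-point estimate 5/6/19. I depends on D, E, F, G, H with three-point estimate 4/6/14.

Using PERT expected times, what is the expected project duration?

28 days

te_A = (8 + 4·9 + 16)/6 = 60/6 = 10
te_B = (3 + 4·8 + 19)/6 = 54/6 = 9
te_C = (4 + 4·5 + 6)/6 = 30/6 = 5
te_D = (3 + 4·7 + 11)/6 = 42/6 = 7
te_E = (8 + 4·12 + 16)/6 = 72/6 = 12
te_F = (3 + 4·5 + 7)/6 = 30/6 = 5
te_G = (2 + 4·4 + 12)/6 = 30/6 = 5
te_H = (5 + 4·6 + 19)/6 = 48/6 = 8
te_I = (4 + 4·6 + 14)/6 = 42/6 = 7

Forward pass:
ES_A = 0; EF_A = 10
ES_B = 0; EF_B = 9
ES_C = 0; EF_C = 5
ES_D = 5; EF_D = 5+7 = 12
ES_E = 9; EF_E = 9+12 = 21
ES_F = 9; EF_F = 9+5 = 14
ES_G = 9; EF_G = 9+5 = 14
ES_H = 10; EF_H = 10+8 = 18
ES_I = max(EF_D=12, EF_E=21, EF_F=14, EF_G=14, EF_H=18) = 21; EF_I = 21+7 = 28
Expected project duration μ = 28 days. Critical path: B → E → I.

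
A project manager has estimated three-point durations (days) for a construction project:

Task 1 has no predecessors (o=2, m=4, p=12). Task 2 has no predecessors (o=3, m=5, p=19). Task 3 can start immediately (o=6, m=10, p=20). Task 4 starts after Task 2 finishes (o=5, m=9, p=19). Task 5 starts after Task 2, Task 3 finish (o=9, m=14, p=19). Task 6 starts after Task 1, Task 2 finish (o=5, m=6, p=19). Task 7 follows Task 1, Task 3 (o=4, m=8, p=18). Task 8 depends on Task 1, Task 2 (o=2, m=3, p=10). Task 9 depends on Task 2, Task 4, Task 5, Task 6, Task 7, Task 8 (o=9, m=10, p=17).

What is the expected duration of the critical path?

te_Task 1 = (2 + 4·4 + 12)/6 = 30/6 = 5
te_Task 2 = (3 + 4·5 + 19)/6 = 42/6 = 7
te_Task 3 = (6 + 4·10 + 20)/6 = 66/6 = 11
te_Task 4 = (5 + 4·9 + 19)/6 = 60/6 = 10
te_Task 5 = (9 + 4·14 + 19)/6 = 84/6 = 14
te_Task 6 = (5 + 4·6 + 19)/6 = 48/6 = 8
te_Task 7 = (4 + 4·8 + 18)/6 = 54/6 = 9
te_Task 8 = (2 + 4·3 + 10)/6 = 24/6 = 4
te_Task 9 = (9 + 4·10 + 17)/6 = 66/6 = 11

Forward pass:
ES_Task 1 = 0; EF_Task 1 = 5
ES_Task 2 = 0; EF_Task 2 = 7
ES_Task 3 = 0; EF_Task 3 = 11
ES_Task 4 = 7; EF_Task 4 = 7+10 = 17
ES_Task 5 = max(EF_Task 2=7, EF_Task 3=11) = 11; EF_Task 5 = 11+14 = 25
ES_Task 6 = max(EF_Task 1=5, EF_Task 2=7) = 7; EF_Task 6 = 7+8 = 15
ES_Task 7 = max(EF_Task 1=5, EF_Task 3=11) = 11; EF_Task 7 = 11+9 = 20
ES_Task 8 = max(EF_Task 1=5, EF_Task 2=7) = 7; EF_Task 8 = 7+4 = 11
ES_Task 9 = max(EF_Task 2=7, EF_Task 4=17, EF_Task 5=25, EF_Task 6=15, EF_Task 7=20, EF_Task 8=11) = 25; EF_Task 9 = 25+11 = 36
Expected project duration μ = 36 days. Critical path: Task 3 → Task 5 → Task 9.

36 days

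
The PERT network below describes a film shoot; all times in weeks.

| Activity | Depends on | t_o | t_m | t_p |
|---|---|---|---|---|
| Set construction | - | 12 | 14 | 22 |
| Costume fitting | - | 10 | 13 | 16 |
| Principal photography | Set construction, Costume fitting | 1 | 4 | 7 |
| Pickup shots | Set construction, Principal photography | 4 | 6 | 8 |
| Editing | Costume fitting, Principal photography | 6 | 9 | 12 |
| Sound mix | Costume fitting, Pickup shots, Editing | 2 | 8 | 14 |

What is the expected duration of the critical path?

36 weeks

te_Set construction = (12 + 4·14 + 22)/6 = 90/6 = 15
te_Costume fitting = (10 + 4·13 + 16)/6 = 78/6 = 13
te_Principal photography = (1 + 4·4 + 7)/6 = 24/6 = 4
te_Pickup shots = (4 + 4·6 + 8)/6 = 36/6 = 6
te_Editing = (6 + 4·9 + 12)/6 = 54/6 = 9
te_Sound mix = (2 + 4·8 + 14)/6 = 48/6 = 8

Forward pass:
ES_Set construction = 0; EF_Set construction = 15
ES_Costume fitting = 0; EF_Costume fitting = 13
ES_Principal photography = max(EF_Set construction=15, EF_Costume fitting=13) = 15; EF_Principal photography = 15+4 = 19
ES_Pickup shots = max(EF_Set construction=15, EF_Principal photography=19) = 19; EF_Pickup shots = 19+6 = 25
ES_Editing = max(EF_Costume fitting=13, EF_Principal photography=19) = 19; EF_Editing = 19+9 = 28
ES_Sound mix = max(EF_Costume fitting=13, EF_Pickup shots=25, EF_Editing=28) = 28; EF_Sound mix = 28+8 = 36
Expected project duration μ = 36 weeks. Critical path: Set construction → Principal photography → Editing → Sound mix.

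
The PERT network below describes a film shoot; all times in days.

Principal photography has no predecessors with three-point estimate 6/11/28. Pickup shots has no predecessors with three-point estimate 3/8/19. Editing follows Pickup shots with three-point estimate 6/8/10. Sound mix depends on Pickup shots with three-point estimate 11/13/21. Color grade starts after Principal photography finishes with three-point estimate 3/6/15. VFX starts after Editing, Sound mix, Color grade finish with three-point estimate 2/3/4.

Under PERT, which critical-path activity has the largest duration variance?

te_Principal photography = (6 + 4·11 + 28)/6 = 78/6 = 13; σ²_Principal photography = ((28−6)/6)² = 13.444
te_Pickup shots = (3 + 4·8 + 19)/6 = 54/6 = 9; σ²_Pickup shots = ((19−3)/6)² = 7.111
te_Editing = (6 + 4·8 + 10)/6 = 48/6 = 8; σ²_Editing = ((10−6)/6)² = 0.444
te_Sound mix = (11 + 4·13 + 21)/6 = 84/6 = 14; σ²_Sound mix = ((21−11)/6)² = 2.778
te_Color grade = (3 + 4·6 + 15)/6 = 42/6 = 7; σ²_Color grade = ((15−3)/6)² = 4.000
te_VFX = (2 + 4·3 + 4)/6 = 18/6 = 3; σ²_VFX = ((4−2)/6)² = 0.111

Forward pass:
ES_Principal photography = 0; EF_Principal photography = 13
ES_Pickup shots = 0; EF_Pickup shots = 9
ES_Editing = 9; EF_Editing = 9+8 = 17
ES_Sound mix = 9; EF_Sound mix = 9+14 = 23
ES_Color grade = 13; EF_Color grade = 13+7 = 20
ES_VFX = max(EF_Editing=17, EF_Sound mix=23, EF_Color grade=20) = 23; EF_VFX = 23+3 = 26
Expected project duration μ = 26 days. Critical path: Pickup shots → Sound mix → VFX.

Variances on critical path: σ²_Pickup shots=7.111, σ²_Sound mix=2.778, σ²_VFX=0.111.
Largest is σ²_Pickup shots = 7.111.

Pickup shots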